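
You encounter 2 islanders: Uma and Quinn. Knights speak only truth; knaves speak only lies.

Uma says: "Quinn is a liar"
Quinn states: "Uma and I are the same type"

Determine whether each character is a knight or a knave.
Uma is a knight.
Quinn is a knave.

Verification:
- Uma (knight) says "Quinn is a liar" - this is TRUE because Quinn is a knave.
- Quinn (knave) says "Uma and I are the same type" - this is FALSE (a lie) because Quinn is a knave and Uma is a knight.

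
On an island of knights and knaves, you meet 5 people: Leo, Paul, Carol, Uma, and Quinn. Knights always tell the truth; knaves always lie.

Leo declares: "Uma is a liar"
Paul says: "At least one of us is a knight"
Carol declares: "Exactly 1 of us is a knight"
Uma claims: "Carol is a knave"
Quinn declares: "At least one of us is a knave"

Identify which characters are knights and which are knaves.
Leo is a knave.
Paul is a knight.
Carol is a knave.
Uma is a knight.
Quinn is a knight.

Verification:
- Leo (knave) says "Uma is a liar" - this is FALSE (a lie) because Uma is a knight.
- Paul (knight) says "At least one of us is a knight" - this is TRUE because Paul, Uma, and Quinn are knights.
- Carol (knave) says "Exactly 1 of us is a knight" - this is FALSE (a lie) because there are 3 knights.
- Uma (knight) says "Carol is a knave" - this is TRUE because Carol is a knave.
- Quinn (knight) says "At least one of us is a knave" - this is TRUE because Leo and Carol are knaves.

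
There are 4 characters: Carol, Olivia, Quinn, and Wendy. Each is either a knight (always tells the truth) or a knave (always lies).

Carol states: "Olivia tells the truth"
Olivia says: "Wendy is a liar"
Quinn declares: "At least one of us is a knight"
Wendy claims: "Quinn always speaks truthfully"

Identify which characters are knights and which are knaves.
Carol is a knave.
Olivia is a knave.
Quinn is a knight.
Wendy is a knight.

Verification:
- Carol (knave) says "Olivia tells the truth" - this is FALSE (a lie) because Olivia is a knave.
- Olivia (knave) says "Wendy is a liar" - this is FALSE (a lie) because Wendy is a knight.
- Quinn (knight) says "At least one of us is a knight" - this is TRUE because Quinn and Wendy are knights.
- Wendy (knight) says "Quinn always speaks truthfully" - this is TRUE because Quinn is a knight.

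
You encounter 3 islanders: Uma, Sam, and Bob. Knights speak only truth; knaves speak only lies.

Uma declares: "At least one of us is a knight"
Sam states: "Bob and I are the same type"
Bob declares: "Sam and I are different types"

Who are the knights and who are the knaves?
Uma is a knight.
Sam is a knave.
Bob is a knight.

Verification:
- Uma (knight) says "At least one of us is a knight" - this is TRUE because Uma and Bob are knights.
- Sam (knave) says "Bob and I are the same type" - this is FALSE (a lie) because Sam is a knave and Bob is a knight.
- Bob (knight) says "Sam and I are different types" - this is TRUE because Bob is a knight and Sam is a knave.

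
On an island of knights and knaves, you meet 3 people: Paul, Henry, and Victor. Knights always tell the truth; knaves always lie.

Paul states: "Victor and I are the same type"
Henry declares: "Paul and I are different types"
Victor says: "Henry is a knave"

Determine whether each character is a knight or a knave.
Paul is a knave.
Henry is a knave.
Victor is a knight.

Verification:
- Paul (knave) says "Victor and I are the same type" - this is FALSE (a lie) because Paul is a knave and Victor is a knight.
- Henry (knave) says "Paul and I are different types" - this is FALSE (a lie) because Henry is a knave and Paul is a knave.
- Victor (knight) says "Henry is a knave" - this is TRUE because Henry is a knave.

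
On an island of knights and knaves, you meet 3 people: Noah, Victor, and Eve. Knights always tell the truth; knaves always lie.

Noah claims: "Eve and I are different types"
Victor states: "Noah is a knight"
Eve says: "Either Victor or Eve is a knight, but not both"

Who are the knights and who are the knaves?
Noah is a knave.
Victor is a knave.
Eve is a knave.

Verification:
- Noah (knave) says "Eve and I are different types" - this is FALSE (a lie) because Noah is a knave and Eve is a knave.
- Victor (knave) says "Noah is a knight" - this is FALSE (a lie) because Noah is a knave.
- Eve (knave) says "Either Victor or Eve is a knight, but not both" - this is FALSE (a lie) because Victor is a knave and Eve is a knave.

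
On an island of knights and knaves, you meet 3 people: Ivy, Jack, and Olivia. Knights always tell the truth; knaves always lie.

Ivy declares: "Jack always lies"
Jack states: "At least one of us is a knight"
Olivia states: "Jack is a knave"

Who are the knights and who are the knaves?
Ivy is a knave.
Jack is a knight.
Olivia is a knave.

Verification:
- Ivy (knave) says "Jack always lies" - this is FALSE (a lie) because Jack is a knight.
- Jack (knight) says "At least one of us is a knight" - this is TRUE because Jack is a knight.
- Olivia (knave) says "Jack is a knave" - this is FALSE (a lie) because Jack is a knight.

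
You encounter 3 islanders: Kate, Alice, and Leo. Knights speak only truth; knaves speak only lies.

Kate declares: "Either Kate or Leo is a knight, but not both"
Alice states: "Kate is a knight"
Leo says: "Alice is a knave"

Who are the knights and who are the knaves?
Kate is a knight.
Alice is a knight.
Leo is a knave.

Verification:
- Kate (knight) says "Either Kate or Leo is a knight, but not both" - this is TRUE because Kate is a knight and Leo is a knave.
- Alice (knight) says "Kate is a knight" - this is TRUE because Kate is a knight.
- Leo (knave) says "Alice is a knave" - this is FALSE (a lie) because Alice is a knight.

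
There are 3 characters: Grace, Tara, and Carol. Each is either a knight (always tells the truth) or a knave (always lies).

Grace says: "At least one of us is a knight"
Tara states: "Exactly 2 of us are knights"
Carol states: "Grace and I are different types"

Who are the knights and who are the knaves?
Grace is a knave.
Tara is a knave.
Carol is a knave.

Verification:
- Grace (knave) says "At least one of us is a knight" - this is FALSE (a lie) because no one is a knight.
- Tara (knave) says "Exactly 2 of us are knights" - this is FALSE (a lie) because there are 0 knights.
- Carol (knave) says "Grace and I are different types" - this is FALSE (a lie) because Carol is a knave and Grace is a knave.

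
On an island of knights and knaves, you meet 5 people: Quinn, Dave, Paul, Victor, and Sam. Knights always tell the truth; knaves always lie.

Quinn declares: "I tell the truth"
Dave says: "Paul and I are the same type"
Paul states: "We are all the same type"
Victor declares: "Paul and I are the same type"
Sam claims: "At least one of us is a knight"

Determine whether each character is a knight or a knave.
Quinn is a knight.
Dave is a knight.
Paul is a knight.
Victor is a knight.
Sam is a knight.

Verification:
- Quinn (knight) says "I tell the truth" - this is TRUE because Quinn is a knight.
- Dave (knight) says "Paul and I are the same type" - this is TRUE because Dave is a knight and Paul is a knight.
- Paul (knight) says "We are all the same type" - this is TRUE because Quinn, Dave, Paul, Victor, and Sam are knights.
- Victor (knight) says "Paul and I are the same type" - this is TRUE because Victor is a knight and Paul is a knight.
- Sam (knight) says "At least one of us is a knight" - this is TRUE because Quinn, Dave, Paul, Victor, and Sam are knights.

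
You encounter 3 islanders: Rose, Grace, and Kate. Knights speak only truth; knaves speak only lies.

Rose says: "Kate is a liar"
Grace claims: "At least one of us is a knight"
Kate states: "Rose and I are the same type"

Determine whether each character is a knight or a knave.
Rose is a knight.
Grace is a knight.
Kate is a knave.

Verification:
- Rose (knight) says "Kate is a liar" - this is TRUE because Kate is a knave.
- Grace (knight) says "At least one of us is a knight" - this is TRUE because Rose and Grace are knights.
- Kate (knave) says "Rose and I are the same type" - this is FALSE (a lie) because Kate is a knave and Rose is a knight.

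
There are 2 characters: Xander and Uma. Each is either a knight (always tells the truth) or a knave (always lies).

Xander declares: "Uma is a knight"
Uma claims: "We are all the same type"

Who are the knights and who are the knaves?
Xander is a knight.
Uma is a knight.

Verification:
- Xander (knight) says "Uma is a knight" - this is TRUE because Uma is a knight.
- Uma (knight) says "We are all the same type" - this is TRUE because Xander and Uma are knights.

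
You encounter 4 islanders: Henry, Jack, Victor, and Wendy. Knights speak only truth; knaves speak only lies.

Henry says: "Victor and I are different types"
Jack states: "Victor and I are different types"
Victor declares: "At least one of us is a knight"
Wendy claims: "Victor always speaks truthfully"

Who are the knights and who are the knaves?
Henry is a knave.
Jack is a knave.
Victor is a knave.
Wendy is a knave.

Verification:
- Henry (knave) says "Victor and I are different types" - this is FALSE (a lie) because Henry is a knave and Victor is a knave.
- Jack (knave) says "Victor and I are different types" - this is FALSE (a lie) because Jack is a knave and Victor is a knave.
- Victor (knave) says "At least one of us is a knight" - this is FALSE (a lie) because no one is a knight.
- Wendy (knave) says "Victor always speaks truthfully" - this is FALSE (a lie) because Victor is a knave.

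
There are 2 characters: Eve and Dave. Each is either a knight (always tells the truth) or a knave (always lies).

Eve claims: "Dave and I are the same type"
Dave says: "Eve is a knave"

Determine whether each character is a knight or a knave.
Eve is a knave.
Dave is a knight.

Verification:
- Eve (knave) says "Dave and I are the same type" - this is FALSE (a lie) because Eve is a knave and Dave is a knight.
- Dave (knight) says "Eve is a knave" - this is TRUE because Eve is a knave.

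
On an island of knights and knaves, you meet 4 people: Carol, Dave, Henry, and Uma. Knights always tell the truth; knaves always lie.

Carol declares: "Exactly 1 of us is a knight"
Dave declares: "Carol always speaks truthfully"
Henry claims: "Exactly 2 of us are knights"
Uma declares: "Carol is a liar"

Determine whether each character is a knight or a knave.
Carol is a knave.
Dave is a knave.
Henry is a knight.
Uma is a knight.

Verification:
- Carol (knave) says "Exactly 1 of us is a knight" - this is FALSE (a lie) because there are 2 knights.
- Dave (knave) says "Carol always speaks truthfully" - this is FALSE (a lie) because Carol is a knave.
- Henry (knight) says "Exactly 2 of us are knights" - this is TRUE because there are 2 knights.
- Uma (knight) says "Carol is a liar" - this is TRUE because Carol is a knave.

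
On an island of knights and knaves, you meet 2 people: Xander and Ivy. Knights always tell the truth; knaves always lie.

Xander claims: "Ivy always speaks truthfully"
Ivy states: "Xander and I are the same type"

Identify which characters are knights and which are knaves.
Xander is a knight.
Ivy is a knight.

Verification:
- Xander (knight) says "Ivy always speaks truthfully" - this is TRUE because Ivy is a knight.
- Ivy (knight) says "Xander and I are the same type" - this is TRUE because Ivy is a knight and Xander is a knight.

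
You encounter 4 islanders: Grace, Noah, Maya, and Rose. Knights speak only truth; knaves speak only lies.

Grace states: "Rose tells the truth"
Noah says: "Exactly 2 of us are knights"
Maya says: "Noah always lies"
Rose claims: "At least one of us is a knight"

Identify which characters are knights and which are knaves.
Grace is a knight.
Noah is a knave.
Maya is a knight.
Rose is a knight.

Verification:
- Grace (knight) says "Rose tells the truth" - this is TRUE because Rose is a knight.
- Noah (knave) says "Exactly 2 of us are knights" - this is FALSE (a lie) because there are 3 knights.
- Maya (knight) says "Noah always lies" - this is TRUE because Noah is a knave.
- Rose (knight) says "At least one of us is a knight" - this is TRUE because Grace, Maya, and Rose are knights.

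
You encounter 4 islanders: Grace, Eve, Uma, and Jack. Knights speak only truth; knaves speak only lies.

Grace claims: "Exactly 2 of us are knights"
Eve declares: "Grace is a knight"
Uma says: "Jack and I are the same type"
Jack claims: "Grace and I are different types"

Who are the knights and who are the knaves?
Grace is a knave.
Eve is a knave.
Uma is a knave.
Jack is a knight.

Verification:
- Grace (knave) says "Exactly 2 of us are knights" - this is FALSE (a lie) because there are 1 knights.
- Eve (knave) says "Grace is a knight" - this is FALSE (a lie) because Grace is a knave.
- Uma (knave) says "Jack and I are the same type" - this is FALSE (a lie) because Uma is a knave and Jack is a knight.
- Jack (knight) says "Grace and I are different types" - this is TRUE because Jack is a knight and Grace is a knave.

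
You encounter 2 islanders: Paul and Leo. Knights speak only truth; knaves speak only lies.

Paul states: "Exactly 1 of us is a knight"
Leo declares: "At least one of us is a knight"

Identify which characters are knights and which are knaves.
Paul is a knave.
Leo is a knave.

Verification:
- Paul (knave) says "Exactly 1 of us is a knight" - this is FALSE (a lie) because there are 0 knights.
- Leo (knave) says "At least one of us is a knight" - this is FALSE (a lie) because no one is a knight.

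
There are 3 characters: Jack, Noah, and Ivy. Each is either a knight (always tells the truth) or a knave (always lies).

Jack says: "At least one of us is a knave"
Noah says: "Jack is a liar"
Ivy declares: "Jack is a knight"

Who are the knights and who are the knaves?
Jack is a knight.
Noah is a knave.
Ivy is a knight.

Verification:
- Jack (knight) says "At least one of us is a knave" - this is TRUE because Noah is a knave.
- Noah (knave) says "Jack is a liar" - this is FALSE (a lie) because Jack is a knight.
- Ivy (knight) says "Jack is a knight" - this is TRUE because Jack is a knight.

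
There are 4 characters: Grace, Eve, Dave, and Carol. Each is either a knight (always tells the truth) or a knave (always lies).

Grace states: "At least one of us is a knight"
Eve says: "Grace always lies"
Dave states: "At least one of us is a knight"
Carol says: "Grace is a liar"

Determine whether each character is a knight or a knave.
Grace is a knight.
Eve is a knave.
Dave is a knight.
Carol is a knave.

Verification:
- Grace (knight) says "At least one of us is a knight" - this is TRUE because Grace and Dave are knights.
- Eve (knave) says "Grace always lies" - this is FALSE (a lie) because Grace is a knight.
- Dave (knight) says "At least one of us is a knight" - this is TRUE because Grace and Dave are knights.
- Carol (knave) says "Grace is a liar" - this is FALSE (a lie) because Grace is a knight.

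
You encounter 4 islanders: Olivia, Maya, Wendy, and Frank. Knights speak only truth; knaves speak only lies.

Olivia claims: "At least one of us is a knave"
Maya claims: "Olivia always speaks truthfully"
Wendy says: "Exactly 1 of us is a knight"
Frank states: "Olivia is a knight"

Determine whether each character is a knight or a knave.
Olivia is a knight.
Maya is a knight.
Wendy is a knave.
Frank is a knight.

Verification:
- Olivia (knight) says "At least one of us is a knave" - this is TRUE because Wendy is a knave.
- Maya (knight) says "Olivia always speaks truthfully" - this is TRUE because Olivia is a knight.
- Wendy (knave) says "Exactly 1 of us is a knight" - this is FALSE (a lie) because there are 3 knights.
- Frank (knight) says "Olivia is a knight" - this is TRUE because Olivia is a knight.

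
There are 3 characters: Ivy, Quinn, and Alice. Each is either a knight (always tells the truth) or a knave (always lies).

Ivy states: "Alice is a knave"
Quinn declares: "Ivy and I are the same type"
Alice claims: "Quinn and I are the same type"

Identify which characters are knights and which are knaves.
Ivy is a knight.
Quinn is a knight.
Alice is a knave.

Verification:
- Ivy (knight) says "Alice is a knave" - this is TRUE because Alice is a knave.
- Quinn (knight) says "Ivy and I are the same type" - this is TRUE because Quinn is a knight and Ivy is a knight.
- Alice (knave) says "Quinn and I are the same type" - this is FALSE (a lie) because Alice is a knave and Quinn is a knight.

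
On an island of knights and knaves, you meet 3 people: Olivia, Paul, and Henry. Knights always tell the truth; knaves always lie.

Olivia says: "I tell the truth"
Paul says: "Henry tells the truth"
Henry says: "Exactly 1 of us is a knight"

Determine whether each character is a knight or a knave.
Olivia is a knave.
Paul is a knave.
Henry is a knave.

Verification:
- Olivia (knave) says "I tell the truth" - this is FALSE (a lie) because Olivia is a knave.
- Paul (knave) says "Henry tells the truth" - this is FALSE (a lie) because Henry is a knave.
- Henry (knave) says "Exactly 1 of us is a knight" - this is FALSE (a lie) because there are 0 knights.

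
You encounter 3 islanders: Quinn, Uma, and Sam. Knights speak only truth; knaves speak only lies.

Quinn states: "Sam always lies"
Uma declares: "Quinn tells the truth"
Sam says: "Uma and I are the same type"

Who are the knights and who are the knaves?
Quinn is a knight.
Uma is a knight.
Sam is a knave.

Verification:
- Quinn (knight) says "Sam always lies" - this is TRUE because Sam is a knave.
- Uma (knight) says "Quinn tells the truth" - this is TRUE because Quinn is a knight.
- Sam (knave) says "Uma and I are the same type" - this is FALSE (a lie) because Sam is a knave and Uma is a knight.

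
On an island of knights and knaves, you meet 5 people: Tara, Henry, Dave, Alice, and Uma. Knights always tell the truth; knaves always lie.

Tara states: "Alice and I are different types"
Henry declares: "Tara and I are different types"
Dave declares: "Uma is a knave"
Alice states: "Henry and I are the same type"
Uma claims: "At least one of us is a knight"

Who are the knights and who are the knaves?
Tara is a knave.
Henry is a knight.
Dave is a knave.
Alice is a knave.
Uma is a knight.

Verification:
- Tara (knave) says "Alice and I are different types" - this is FALSE (a lie) because Tara is a knave and Alice is a knave.
- Henry (knight) says "Tara and I are different types" - this is TRUE because Henry is a knight and Tara is a knave.
- Dave (knave) says "Uma is a knave" - this is FALSE (a lie) because Uma is a knight.
- Alice (knave) says "Henry and I are the same type" - this is FALSE (a lie) because Alice is a knave and Henry is a knight.
- Uma (knight) says "At least one of us is a knight" - this is TRUE because Henry and Uma are knights.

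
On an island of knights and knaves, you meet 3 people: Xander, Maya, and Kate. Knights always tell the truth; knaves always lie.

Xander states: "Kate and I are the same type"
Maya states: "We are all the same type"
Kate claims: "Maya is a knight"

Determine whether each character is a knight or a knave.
Xander is a knight.
Maya is a knight.
Kate is a knight.

Verification:
- Xander (knight) says "Kate and I are the same type" - this is TRUE because Xander is a knight and Kate is a knight.
- Maya (knight) says "We are all the same type" - this is TRUE because Xander, Maya, and Kate are knights.
- Kate (knight) says "Maya is a knight" - this is TRUE because Maya is a knight.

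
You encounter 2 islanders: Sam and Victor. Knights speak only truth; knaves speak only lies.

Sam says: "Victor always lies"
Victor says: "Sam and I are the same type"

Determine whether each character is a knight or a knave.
Sam is a knight.
Victor is a knave.

Verification:
- Sam (knight) says "Victor always lies" - this is TRUE because Victor is a knave.
- Victor (knave) says "Sam and I are the same type" - this is FALSE (a lie) because Victor is a knave and Sam is a knight.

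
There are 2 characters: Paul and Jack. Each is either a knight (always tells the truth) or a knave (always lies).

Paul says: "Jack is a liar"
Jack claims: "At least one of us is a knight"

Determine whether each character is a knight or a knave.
Paul is a knave.
Jack is a knight.

Verification:
- Paul (knave) says "Jack is a liar" - this is FALSE (a lie) because Jack is a knight.
- Jack (knight) says "At least one of us is a knight" - this is TRUE because Jack is a knight.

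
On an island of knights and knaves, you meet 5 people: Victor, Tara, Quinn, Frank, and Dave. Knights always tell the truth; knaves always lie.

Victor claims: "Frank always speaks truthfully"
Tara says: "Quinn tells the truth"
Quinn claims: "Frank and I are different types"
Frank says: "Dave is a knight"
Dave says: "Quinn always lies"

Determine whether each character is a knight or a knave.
Victor is a knave.
Tara is a knight.
Quinn is a knight.
Frank is a knave.
Dave is a knave.

Verification:
- Victor (knave) says "Frank always speaks truthfully" - this is FALSE (a lie) because Frank is a knave.
- Tara (knight) says "Quinn tells the truth" - this is TRUE because Quinn is a knight.
- Quinn (knight) says "Frank and I are different types" - this is TRUE because Quinn is a knight and Frank is a knave.
- Frank (knave) says "Dave is a knight" - this is FALSE (a lie) because Dave is a knave.
- Dave (knave) says "Quinn always lies" - this is FALSE (a lie) because Quinn is a knight.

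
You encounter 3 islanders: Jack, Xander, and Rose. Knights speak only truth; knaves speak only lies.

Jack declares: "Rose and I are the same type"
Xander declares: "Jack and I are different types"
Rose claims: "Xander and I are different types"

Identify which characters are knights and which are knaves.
Jack is a knave.
Xander is a knave.
Rose is a knight.

Verification:
- Jack (knave) says "Rose and I are the same type" - this is FALSE (a lie) because Jack is a knave and Rose is a knight.
- Xander (knave) says "Jack and I are different types" - this is FALSE (a lie) because Xander is a knave and Jack is a knave.
- Rose (knight) says "Xander and I are different types" - this is TRUE because Rose is a knight and Xander is a knave.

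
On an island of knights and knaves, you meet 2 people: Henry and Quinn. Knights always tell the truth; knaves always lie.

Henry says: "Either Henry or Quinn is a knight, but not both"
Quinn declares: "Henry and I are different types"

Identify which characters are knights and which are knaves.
Henry is a knave.
Quinn is a knave.

Verification:
- Henry (knave) says "Either Henry or Quinn is a knight, but not both" - this is FALSE (a lie) because Henry is a knave and Quinn is a knave.
- Quinn (knave) says "Henry and I are different types" - this is FALSE (a lie) because Quinn is a knave and Henry is a knave.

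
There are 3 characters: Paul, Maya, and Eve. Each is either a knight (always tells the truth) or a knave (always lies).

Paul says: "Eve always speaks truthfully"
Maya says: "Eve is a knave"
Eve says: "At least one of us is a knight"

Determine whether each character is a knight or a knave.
Paul is a knight.
Maya is a knave.
Eve is a knight.

Verification:
- Paul (knight) says "Eve always speaks truthfully" - this is TRUE because Eve is a knight.
- Maya (knave) says "Eve is a knave" - this is FALSE (a lie) because Eve is a knight.
- Eve (knight) says "At least one of us is a knight" - this is TRUE because Paul and Eve are knights.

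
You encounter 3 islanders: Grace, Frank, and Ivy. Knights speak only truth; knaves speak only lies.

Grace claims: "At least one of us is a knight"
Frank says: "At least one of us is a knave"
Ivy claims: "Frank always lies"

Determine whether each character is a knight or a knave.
Grace is a knight.
Frank is a knight.
Ivy is a knave.

Verification:
- Grace (knight) says "At least one of us is a knight" - this is TRUE because Grace and Frank are knights.
- Frank (knight) says "At least one of us is a knave" - this is TRUE because Ivy is a knave.
- Ivy (knave) says "Frank always lies" - this is FALSE (a lie) because Frank is a knight.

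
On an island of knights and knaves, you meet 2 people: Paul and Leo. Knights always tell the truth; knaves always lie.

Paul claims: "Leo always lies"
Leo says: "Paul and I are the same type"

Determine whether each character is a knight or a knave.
Paul is a knight.
Leo is a knave.

Verification:
- Paul (knight) says "Leo always lies" - this is TRUE because Leo is a knave.
- Leo (knave) says "Paul and I are the same type" - this is FALSE (a lie) because Leo is a knave and Paul is a knight.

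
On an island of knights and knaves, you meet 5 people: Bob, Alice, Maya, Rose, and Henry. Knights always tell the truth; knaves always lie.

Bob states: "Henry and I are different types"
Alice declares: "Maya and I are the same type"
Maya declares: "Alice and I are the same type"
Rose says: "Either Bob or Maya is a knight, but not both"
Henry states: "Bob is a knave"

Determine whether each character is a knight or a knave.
Bob is a knight.
Alice is a knight.
Maya is a knight.
Rose is a knave.
Henry is a knave.

Verification:
- Bob (knight) says "Henry and I are different types" - this is TRUE because Bob is a knight and Henry is a knave.
- Alice (knight) says "Maya and I are the same type" - this is TRUE because Alice is a knight and Maya is a knight.
- Maya (knight) says "Alice and I are the same type" - this is TRUE because Maya is a knight and Alice is a knight.
- Rose (knave) says "Either Bob or Maya is a knight, but not both" - this is FALSE (a lie) because Bob is a knight and Maya is a knight.
- Henry (knave) says "Bob is a knave" - this is FALSE (a lie) because Bob is a knight.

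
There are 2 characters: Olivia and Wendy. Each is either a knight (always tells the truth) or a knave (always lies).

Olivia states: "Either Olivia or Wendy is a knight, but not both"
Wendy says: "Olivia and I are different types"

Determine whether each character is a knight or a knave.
Olivia is a knave.
Wendy is a knave.

Verification:
- Olivia (knave) says "Either Olivia or Wendy is a knight, but not both" - this is FALSE (a lie) because Olivia is a knave and Wendy is a knave.
- Wendy (knave) says "Olivia and I are different types" - this is FALSE (a lie) because Wendy is a knave and Olivia is a knave.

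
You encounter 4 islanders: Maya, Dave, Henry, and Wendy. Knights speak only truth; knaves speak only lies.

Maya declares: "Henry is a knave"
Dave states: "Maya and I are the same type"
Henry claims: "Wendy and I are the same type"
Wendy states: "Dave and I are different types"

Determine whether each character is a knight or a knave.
Maya is a knight.
Dave is a knave.
Henry is a knave.
Wendy is a knight.

Verification:
- Maya (knight) says "Henry is a knave" - this is TRUE because Henry is a knave.
- Dave (knave) says "Maya and I are the same type" - this is FALSE (a lie) because Dave is a knave and Maya is a knight.
- Henry (knave) says "Wendy and I are the same type" - this is FALSE (a lie) because Henry is a knave and Wendy is a knight.
- Wendy (knight) says "Dave and I are different types" - this is TRUE because Wendy is a knight and Dave is a knave.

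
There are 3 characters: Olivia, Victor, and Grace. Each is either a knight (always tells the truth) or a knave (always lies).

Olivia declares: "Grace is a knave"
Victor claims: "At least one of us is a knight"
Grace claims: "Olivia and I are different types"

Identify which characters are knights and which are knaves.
Olivia is a knave.
Victor is a knight.
Grace is a knight.

Verification:
- Olivia (knave) says "Grace is a knave" - this is FALSE (a lie) because Grace is a knight.
- Victor (knight) says "At least one of us is a knight" - this is TRUE because Victor and Grace are knights.
- Grace (knight) says "Olivia and I are different types" - this is TRUE because Grace is a knight and Olivia is a knave.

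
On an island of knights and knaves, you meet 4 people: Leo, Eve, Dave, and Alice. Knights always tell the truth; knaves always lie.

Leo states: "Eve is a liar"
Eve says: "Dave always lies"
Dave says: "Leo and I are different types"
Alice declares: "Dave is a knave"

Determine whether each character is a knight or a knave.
Leo is a knave.
Eve is a knight.
Dave is a knave.
Alice is a knight.

Verification:
- Leo (knave) says "Eve is a liar" - this is FALSE (a lie) because Eve is a knight.
- Eve (knight) says "Dave always lies" - this is TRUE because Dave is a knave.
- Dave (knave) says "Leo and I are different types" - this is FALSE (a lie) because Dave is a knave and Leo is a knave.
- Alice (knight) says "Dave is a knave" - this is TRUE because Dave is a knave.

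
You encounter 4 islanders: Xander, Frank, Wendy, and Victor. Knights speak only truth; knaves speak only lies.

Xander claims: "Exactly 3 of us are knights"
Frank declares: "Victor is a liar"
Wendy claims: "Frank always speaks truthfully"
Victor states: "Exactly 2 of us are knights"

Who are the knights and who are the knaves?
Xander is a knight.
Frank is a knight.
Wendy is a knight.
Victor is a knave.

Verification:
- Xander (knight) says "Exactly 3 of us are knights" - this is TRUE because there are 3 knights.
- Frank (knight) says "Victor is a liar" - this is TRUE because Victor is a knave.
- Wendy (knight) says "Frank always speaks truthfully" - this is TRUE because Frank is a knight.
- Victor (knave) says "Exactly 2 of us are knights" - this is FALSE (a lie) because there are 3 knights.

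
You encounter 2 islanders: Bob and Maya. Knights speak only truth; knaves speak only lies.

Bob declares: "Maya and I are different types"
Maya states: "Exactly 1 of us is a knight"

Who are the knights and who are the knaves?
Bob is a knave.
Maya is a knave.

Verification:
- Bob (knave) says "Maya and I are different types" - this is FALSE (a lie) because Bob is a knave and Maya is a knave.
- Maya (knave) says "Exactly 1 of us is a knight" - this is FALSE (a lie) because there are 0 knights.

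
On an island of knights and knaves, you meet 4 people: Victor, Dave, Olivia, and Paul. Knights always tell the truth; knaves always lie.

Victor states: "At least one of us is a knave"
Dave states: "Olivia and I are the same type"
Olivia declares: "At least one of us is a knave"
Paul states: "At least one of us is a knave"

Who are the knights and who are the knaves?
Victor is a knight.
Dave is a knave.
Olivia is a knight.
Paul is a knight.

Verification:
- Victor (knight) says "At least one of us is a knave" - this is TRUE because Dave is a knave.
- Dave (knave) says "Olivia and I are the same type" - this is FALSE (a lie) because Dave is a knave and Olivia is a knight.
- Olivia (knight) says "At least one of us is a knave" - this is TRUE because Dave is a knave.
- Paul (knight) says "At least one of us is a knave" - this is TRUE because Dave is a knave.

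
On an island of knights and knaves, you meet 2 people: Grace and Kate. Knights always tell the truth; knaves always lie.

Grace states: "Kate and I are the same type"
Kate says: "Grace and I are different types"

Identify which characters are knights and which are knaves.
Grace is a knave.
Kate is a knight.

Verification:
- Grace (knave) says "Kate and I are the same type" - this is FALSE (a lie) because Grace is a knave and Kate is a knight.
- Kate (knight) says "Grace and I are different types" - this is TRUE because Kate is a knight and Grace is a knave.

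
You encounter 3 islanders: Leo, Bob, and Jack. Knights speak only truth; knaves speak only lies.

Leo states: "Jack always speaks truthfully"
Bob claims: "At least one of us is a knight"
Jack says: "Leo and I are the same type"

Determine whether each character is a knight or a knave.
Leo is a knight.
Bob is a knight.
Jack is a knight.

Verification:
- Leo (knight) says "Jack always speaks truthfully" - this is TRUE because Jack is a knight.
- Bob (knight) says "At least one of us is a knight" - this is TRUE because Leo, Bob, and Jack are knights.
- Jack (knight) says "Leo and I are the same type" - this is TRUE because Jack is a knight and Leo is a knight.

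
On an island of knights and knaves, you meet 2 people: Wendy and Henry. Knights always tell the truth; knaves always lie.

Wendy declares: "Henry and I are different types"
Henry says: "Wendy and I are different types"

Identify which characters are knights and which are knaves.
Wendy is a knave.
Henry is a knave.

Verification:
- Wendy (knave) says "Henry and I are different types" - this is FALSE (a lie) because Wendy is a knave and Henry is a knave.
- Henry (knave) says "Wendy and I are different types" - this is FALSE (a lie) because Henry is a knave and Wendy is a knave.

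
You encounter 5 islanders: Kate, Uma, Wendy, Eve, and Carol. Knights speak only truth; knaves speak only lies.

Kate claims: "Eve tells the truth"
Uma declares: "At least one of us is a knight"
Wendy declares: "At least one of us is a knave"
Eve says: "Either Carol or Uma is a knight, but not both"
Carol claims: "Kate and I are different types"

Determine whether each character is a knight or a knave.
Kate is a knave.
Uma is a knight.
Wendy is a knight.
Eve is a knave.
Carol is a knight.

Verification:
- Kate (knave) says "Eve tells the truth" - this is FALSE (a lie) because Eve is a knave.
- Uma (knight) says "At least one of us is a knight" - this is TRUE because Uma, Wendy, and Carol are knights.
- Wendy (knight) says "At least one of us is a knave" - this is TRUE because Kate and Eve are knaves.
- Eve (knave) says "Either Carol or Uma is a knight, but not both" - this is FALSE (a lie) because Carol is a knight and Uma is a knight.
- Carol (knight) says "Kate and I are different types" - this is TRUE because Carol is a knight and Kate is a knave.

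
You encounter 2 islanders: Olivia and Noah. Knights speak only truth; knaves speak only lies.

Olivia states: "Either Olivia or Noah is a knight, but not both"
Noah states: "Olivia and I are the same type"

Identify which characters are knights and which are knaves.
Olivia is a knight.
Noah is a knave.

Verification:
- Olivia (knight) says "Either Olivia or Noah is a knight, but not both" - this is TRUE because Olivia is a knight and Noah is a knave.
- Noah (knave) says "Olivia and I are the same type" - this is FALSE (a lie) because Noah is a knave and Olivia is a knight.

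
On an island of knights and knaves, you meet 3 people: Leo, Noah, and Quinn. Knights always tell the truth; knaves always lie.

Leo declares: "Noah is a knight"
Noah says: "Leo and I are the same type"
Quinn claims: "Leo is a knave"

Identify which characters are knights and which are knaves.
Leo is a knight.
Noah is a knight.
Quinn is a knave.

Verification:
- Leo (knight) says "Noah is a knight" - this is TRUE because Noah is a knight.
- Noah (knight) says "Leo and I are the same type" - this is TRUE because Noah is a knight and Leo is a knight.
- Quinn (knave) says "Leo is a knave" - this is FALSE (a lie) because Leo is a knight.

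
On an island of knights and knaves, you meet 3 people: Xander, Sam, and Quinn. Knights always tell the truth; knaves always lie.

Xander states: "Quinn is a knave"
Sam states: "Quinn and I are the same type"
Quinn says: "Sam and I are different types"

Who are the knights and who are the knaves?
Xander is a knave.
Sam is a knave.
Quinn is a knight.

Verification:
- Xander (knave) says "Quinn is a knave" - this is FALSE (a lie) because Quinn is a knight.
- Sam (knave) says "Quinn and I are the same type" - this is FALSE (a lie) because Sam is a knave and Quinn is a knight.
- Quinn (knight) says "Sam and I are different types" - this is TRUE because Quinn is a knight and Sam is a knave.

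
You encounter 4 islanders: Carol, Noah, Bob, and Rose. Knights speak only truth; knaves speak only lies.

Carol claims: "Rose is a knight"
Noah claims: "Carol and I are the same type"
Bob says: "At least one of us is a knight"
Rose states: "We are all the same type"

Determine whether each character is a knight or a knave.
Carol is a knight.
Noah is a knight.
Bob is a knight.
Rose is a knight.

Verification:
- Carol (knight) says "Rose is a knight" - this is TRUE because Rose is a knight.
- Noah (knight) says "Carol and I are the same type" - this is TRUE because Noah is a knight and Carol is a knight.
- Bob (knight) says "At least one of us is a knight" - this is TRUE because Carol, Noah, Bob, and Rose are knights.
- Rose (knight) says "We are all the same type" - this is TRUE because Carol, Noah, Bob, and Rose are knights.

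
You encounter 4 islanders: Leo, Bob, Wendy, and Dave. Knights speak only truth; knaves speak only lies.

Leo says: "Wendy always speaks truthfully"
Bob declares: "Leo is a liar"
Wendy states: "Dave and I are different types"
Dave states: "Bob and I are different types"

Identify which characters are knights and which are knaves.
Leo is a knight.
Bob is a knave.
Wendy is a knight.
Dave is a knave.

Verification:
- Leo (knight) says "Wendy always speaks truthfully" - this is TRUE because Wendy is a knight.
- Bob (knave) says "Leo is a liar" - this is FALSE (a lie) because Leo is a knight.
- Wendy (knight) says "Dave and I are different types" - this is TRUE because Wendy is a knight and Dave is a knave.
- Dave (knave) says "Bob and I are different types" - this is FALSE (a lie) because Dave is a knave and Bob is a knave.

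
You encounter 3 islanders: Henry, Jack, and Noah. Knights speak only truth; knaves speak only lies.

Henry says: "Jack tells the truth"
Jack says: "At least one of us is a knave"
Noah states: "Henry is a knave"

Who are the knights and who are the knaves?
Henry is a knight.
Jack is a knight.
Noah is a knave.

Verification:
- Henry (knight) says "Jack tells the truth" - this is TRUE because Jack is a knight.
- Jack (knight) says "At least one of us is a knave" - this is TRUE because Noah is a knave.
- Noah (knave) says "Henry is a knave" - this is FALSE (a lie) because Henry is a knight.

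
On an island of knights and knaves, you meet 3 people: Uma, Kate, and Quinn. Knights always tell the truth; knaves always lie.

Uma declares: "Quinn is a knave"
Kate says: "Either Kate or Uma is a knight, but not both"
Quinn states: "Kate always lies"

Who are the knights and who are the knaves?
Uma is a knave.
Kate is a knave.
Quinn is a knight.

Verification:
- Uma (knave) says "Quinn is a knave" - this is FALSE (a lie) because Quinn is a knight.
- Kate (knave) says "Either Kate or Uma is a knight, but not both" - this is FALSE (a lie) because Kate is a knave and Uma is a knave.
- Quinn (knight) says "Kate always lies" - this is TRUE because Kate is a knave.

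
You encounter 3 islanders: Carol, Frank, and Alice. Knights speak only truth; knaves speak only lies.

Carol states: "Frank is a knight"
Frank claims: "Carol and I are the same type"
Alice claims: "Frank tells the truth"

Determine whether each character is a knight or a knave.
Carol is a knight.
Frank is a knight.
Alice is a knight.

Verification:
- Carol (knight) says "Frank is a knight" - this is TRUE because Frank is a knight.
- Frank (knight) says "Carol and I are the same type" - this is TRUE because Frank is a knight and Carol is a knight.
- Alice (knight) says "Frank tells the truth" - this is TRUE because Frank is a knight.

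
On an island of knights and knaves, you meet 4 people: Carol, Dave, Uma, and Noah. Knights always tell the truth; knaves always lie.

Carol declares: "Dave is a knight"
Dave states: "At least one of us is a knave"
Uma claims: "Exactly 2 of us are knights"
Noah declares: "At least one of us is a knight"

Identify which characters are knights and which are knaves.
Carol is a knight.
Dave is a knight.
Uma is a knave.
Noah is a knight.

Verification:
- Carol (knight) says "Dave is a knight" - this is TRUE because Dave is a knight.
- Dave (knight) says "At least one of us is a knave" - this is TRUE because Uma is a knave.
- Uma (knave) says "Exactly 2 of us are knights" - this is FALSE (a lie) because there are 3 knights.
- Noah (knight) says "At least one of us is a knight" - this is TRUE because Carol, Dave, and Noah are knights.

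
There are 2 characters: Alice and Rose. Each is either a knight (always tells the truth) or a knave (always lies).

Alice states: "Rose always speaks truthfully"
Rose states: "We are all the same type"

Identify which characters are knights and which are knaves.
Alice is a knight.
Rose is a knight.

Verification:
- Alice (knight) says "Rose always speaks truthfully" - this is TRUE because Rose is a knight.
- Rose (knight) says "We are all the same type" - this is TRUE because Alice and Rose are knights.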